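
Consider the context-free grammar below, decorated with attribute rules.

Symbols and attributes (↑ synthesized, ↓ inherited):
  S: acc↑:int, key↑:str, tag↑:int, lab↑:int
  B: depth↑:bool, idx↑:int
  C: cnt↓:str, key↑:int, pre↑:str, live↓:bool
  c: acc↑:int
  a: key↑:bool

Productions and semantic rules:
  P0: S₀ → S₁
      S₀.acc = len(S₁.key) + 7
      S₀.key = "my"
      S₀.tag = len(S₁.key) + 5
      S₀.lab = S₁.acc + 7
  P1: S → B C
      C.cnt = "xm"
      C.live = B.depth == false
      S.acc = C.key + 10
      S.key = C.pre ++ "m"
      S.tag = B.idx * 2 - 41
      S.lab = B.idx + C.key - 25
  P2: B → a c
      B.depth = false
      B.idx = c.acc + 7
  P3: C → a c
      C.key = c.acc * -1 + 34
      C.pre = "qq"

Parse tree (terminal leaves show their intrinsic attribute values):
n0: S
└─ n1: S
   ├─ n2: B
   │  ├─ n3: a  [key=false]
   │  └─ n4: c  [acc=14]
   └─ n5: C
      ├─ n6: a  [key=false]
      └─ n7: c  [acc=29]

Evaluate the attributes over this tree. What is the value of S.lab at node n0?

22

1. n3.key = false  [terminal]
2. n4.acc = 14  [terminal]
3. n2.depth = false  [false]
4. n2.idx = 21  [c.acc + 7]
5. n5.cnt = "xm"  ["xm"]
6. n5.live = true  [B.depth == false]
7. n6.key = false  [terminal]
8. n7.acc = 29  [terminal]
9. n5.key = 5  [c.acc * -1 + 34]
10. n5.pre = "qq"  ["qq"]
11. n1.acc = 15  [C.key + 10]
12. n1.key = "qqm"  [C.pre ++ "m"]
13. n1.tag = 1  [B.idx * 2 - 41]
14. n1.lab = 1  [B.idx + C.key - 25]
15. n0.acc = 10  [len(S₁.key) + 7]
16. n0.key = "my"  ["my"]
17. n0.tag = 8  [len(S₁.key) + 5]
18. n0.lab = 22  [S₁.acc + 7]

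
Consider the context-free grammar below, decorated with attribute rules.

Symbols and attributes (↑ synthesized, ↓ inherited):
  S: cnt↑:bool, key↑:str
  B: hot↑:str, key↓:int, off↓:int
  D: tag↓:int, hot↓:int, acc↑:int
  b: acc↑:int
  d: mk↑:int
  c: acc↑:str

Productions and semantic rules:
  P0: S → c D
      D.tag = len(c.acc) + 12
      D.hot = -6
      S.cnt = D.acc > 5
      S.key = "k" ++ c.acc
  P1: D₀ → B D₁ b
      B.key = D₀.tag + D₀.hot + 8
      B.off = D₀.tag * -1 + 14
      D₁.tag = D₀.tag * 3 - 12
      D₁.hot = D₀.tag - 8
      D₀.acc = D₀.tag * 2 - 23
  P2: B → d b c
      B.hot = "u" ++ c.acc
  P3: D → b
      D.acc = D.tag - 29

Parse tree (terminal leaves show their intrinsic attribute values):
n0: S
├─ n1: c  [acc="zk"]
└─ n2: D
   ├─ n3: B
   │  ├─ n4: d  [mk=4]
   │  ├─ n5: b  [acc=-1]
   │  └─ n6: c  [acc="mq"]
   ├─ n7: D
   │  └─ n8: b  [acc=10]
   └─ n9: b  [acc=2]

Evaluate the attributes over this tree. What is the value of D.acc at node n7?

1. n1.acc = "zk"  [terminal]
2. n2.tag = 14  [len(c.acc) + 12]
3. n2.hot = -6  [-6]
4. n3.key = 16  [D₀.tag + D₀.hot + 8]
5. n3.off = 0  [D₀.tag * -1 + 14]
6. n4.mk = 4  [terminal]
7. n5.acc = -1  [terminal]
8. n6.acc = "mq"  [terminal]
9. n3.hot = "umq"  ["u" ++ c.acc]
10. n7.tag = 30  [D₀.tag * 3 - 12]
11. n7.hot = 6  [D₀.tag - 8]
12. n8.acc = 10  [terminal]
13. n7.acc = 1  [D.tag - 29]
14. n9.acc = 2  [terminal]
15. n2.acc = 5  [D₀.tag * 2 - 23]
16. n0.cnt = false  [D.acc > 5]
17. n0.key = "kzk"  ["k" ++ c.acc]

1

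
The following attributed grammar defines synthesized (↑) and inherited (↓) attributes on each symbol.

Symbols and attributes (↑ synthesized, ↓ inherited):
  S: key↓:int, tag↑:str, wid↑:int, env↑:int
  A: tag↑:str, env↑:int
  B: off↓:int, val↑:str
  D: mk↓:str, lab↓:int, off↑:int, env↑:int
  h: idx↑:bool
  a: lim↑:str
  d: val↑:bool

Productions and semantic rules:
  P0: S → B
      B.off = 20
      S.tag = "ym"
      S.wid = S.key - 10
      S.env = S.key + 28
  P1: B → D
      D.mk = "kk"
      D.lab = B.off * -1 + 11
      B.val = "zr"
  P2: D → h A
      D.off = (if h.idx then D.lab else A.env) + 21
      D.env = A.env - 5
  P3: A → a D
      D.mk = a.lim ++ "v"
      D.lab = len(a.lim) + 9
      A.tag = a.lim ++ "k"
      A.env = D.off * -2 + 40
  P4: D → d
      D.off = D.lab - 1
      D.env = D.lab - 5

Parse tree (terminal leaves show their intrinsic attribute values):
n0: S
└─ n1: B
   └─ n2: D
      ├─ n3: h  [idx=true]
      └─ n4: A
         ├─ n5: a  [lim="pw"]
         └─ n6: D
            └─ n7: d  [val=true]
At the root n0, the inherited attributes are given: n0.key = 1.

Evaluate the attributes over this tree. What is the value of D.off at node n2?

1. n0.key = 1  [given at root]
2. n1.off = 20  [20]
3. n2.mk = "kk"  ["kk"]
4. n2.lab = -9  [B.off * -1 + 11]
5. n3.idx = true  [terminal]
6. n5.lim = "pw"  [terminal]
7. n6.mk = "pwv"  [a.lim ++ "v"]
8. n6.lab = 11  [len(a.lim) + 9]
9. n7.val = true  [terminal]
10. n6.off = 10  [D.lab - 1]
11. n6.env = 6  [D.lab - 5]
12. n4.tag = "pwk"  [a.lim ++ "k"]
13. n4.env = 20  [D.off * -2 + 40]
14. n2.off = 12  [(if h.idx then D.lab else A.env) + 21]
15. n2.env = 15  [A.env - 5]
16. n1.val = "zr"  ["zr"]
17. n0.tag = "ym"  ["ym"]
18. n0.wid = -9  [S.key - 10]
19. n0.env = 29  [S.key + 28]

12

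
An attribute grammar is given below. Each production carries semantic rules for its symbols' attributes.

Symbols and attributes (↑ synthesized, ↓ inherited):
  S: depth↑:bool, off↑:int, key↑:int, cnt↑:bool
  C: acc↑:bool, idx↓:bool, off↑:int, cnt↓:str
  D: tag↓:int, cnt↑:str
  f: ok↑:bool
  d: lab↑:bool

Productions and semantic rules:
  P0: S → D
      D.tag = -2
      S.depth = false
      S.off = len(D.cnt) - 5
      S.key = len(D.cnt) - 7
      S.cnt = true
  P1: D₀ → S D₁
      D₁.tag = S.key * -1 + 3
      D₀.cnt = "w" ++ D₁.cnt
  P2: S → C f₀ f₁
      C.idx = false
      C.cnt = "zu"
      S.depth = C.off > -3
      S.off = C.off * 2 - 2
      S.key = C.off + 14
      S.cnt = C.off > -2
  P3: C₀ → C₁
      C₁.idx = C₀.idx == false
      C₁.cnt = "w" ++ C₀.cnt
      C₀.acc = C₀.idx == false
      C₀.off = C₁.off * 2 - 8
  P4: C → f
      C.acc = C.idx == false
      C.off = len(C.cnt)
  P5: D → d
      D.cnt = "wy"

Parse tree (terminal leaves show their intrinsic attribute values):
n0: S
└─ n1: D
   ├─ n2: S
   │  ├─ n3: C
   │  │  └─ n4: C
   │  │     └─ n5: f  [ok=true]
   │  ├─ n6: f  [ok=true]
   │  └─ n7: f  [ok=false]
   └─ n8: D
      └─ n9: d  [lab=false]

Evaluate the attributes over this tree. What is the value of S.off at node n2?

-6

1. n1.tag = -2  [-2]
2. n3.idx = false  [false]
3. n3.cnt = "zu"  ["zu"]
4. n4.idx = true  [C₀.idx == false]
5. n4.cnt = "wzu"  ["w" ++ C₀.cnt]
6. n5.ok = true  [terminal]
7. n4.acc = false  [C.idx == false]
8. n4.off = 3  [len(C.cnt)]
9. n3.acc = true  [C₀.idx == false]
10. n3.off = -2  [C₁.off * 2 - 8]
11. n6.ok = true  [terminal]
12. n7.ok = false  [terminal]
13. n2.depth = true  [C.off > -3]
14. n2.off = -6  [C.off * 2 - 2]
15. n2.key = 12  [C.off + 14]
16. n2.cnt = false  [C.off > -2]
17. n8.tag = -9  [S.key * -1 + 3]
18. n9.lab = false  [terminal]
19. n8.cnt = "wy"  ["wy"]
20. n1.cnt = "wwy"  ["w" ++ D₁.cnt]
21. n0.depth = false  [false]
22. n0.off = -2  [len(D.cnt) - 5]
23. n0.key = -4  [len(D.cnt) - 7]
24. n0.cnt = true  [true]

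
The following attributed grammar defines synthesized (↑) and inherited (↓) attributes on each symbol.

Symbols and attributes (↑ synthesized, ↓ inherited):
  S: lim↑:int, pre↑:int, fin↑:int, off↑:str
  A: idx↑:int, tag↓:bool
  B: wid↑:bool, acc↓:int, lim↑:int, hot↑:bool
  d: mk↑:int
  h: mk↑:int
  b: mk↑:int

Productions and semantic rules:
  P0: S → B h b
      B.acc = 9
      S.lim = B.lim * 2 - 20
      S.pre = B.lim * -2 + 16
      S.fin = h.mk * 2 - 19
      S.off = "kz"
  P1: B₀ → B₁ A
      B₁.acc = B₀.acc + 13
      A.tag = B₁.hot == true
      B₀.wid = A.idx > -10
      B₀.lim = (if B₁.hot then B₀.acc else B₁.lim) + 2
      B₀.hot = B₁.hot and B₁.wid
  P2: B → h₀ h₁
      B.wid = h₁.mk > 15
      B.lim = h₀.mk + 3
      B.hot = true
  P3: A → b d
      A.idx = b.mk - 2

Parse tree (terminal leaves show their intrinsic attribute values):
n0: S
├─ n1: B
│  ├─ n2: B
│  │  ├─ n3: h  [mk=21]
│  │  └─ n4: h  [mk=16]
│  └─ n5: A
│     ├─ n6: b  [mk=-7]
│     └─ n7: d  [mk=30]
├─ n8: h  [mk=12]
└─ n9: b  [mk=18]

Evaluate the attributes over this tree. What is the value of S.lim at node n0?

2

1. n1.acc = 9  [9]
2. n2.acc = 22  [B₀.acc + 13]
3. n3.mk = 21  [terminal]
4. n4.mk = 16  [terminal]
5. n2.wid = true  [h₁.mk > 15]
6. n2.lim = 24  [h₀.mk + 3]
7. n2.hot = true  [true]
8. n5.tag = true  [B₁.hot == true]
9. n6.mk = -7  [terminal]
10. n7.mk = 30  [terminal]
11. n5.idx = -9  [b.mk - 2]
12. n1.wid = true  [A.idx > -10]
13. n1.lim = 11  [(if B₁.hot then B₀.acc else B₁.lim) + 2]
14. n1.hot = true  [B₁.hot and B₁.wid]
15. n8.mk = 12  [terminal]
16. n9.mk = 18  [terminal]
17. n0.lim = 2  [B.lim * 2 - 20]
18. n0.pre = -6  [B.lim * -2 + 16]
19. n0.fin = 5  [h.mk * 2 - 19]
20. n0.off = "kz"  ["kz"]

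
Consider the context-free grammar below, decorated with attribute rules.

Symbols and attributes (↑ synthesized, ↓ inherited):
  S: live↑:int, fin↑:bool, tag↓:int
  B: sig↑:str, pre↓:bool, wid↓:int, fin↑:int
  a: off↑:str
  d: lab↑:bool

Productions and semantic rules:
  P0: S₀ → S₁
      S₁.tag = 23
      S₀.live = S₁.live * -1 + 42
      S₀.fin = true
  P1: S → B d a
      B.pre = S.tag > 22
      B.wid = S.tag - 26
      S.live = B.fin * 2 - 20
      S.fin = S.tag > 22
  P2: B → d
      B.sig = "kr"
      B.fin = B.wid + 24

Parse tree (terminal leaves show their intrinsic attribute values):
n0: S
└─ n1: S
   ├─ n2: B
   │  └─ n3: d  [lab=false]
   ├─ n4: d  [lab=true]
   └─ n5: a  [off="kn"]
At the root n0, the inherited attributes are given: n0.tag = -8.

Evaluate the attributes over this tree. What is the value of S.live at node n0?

20

1. n0.tag = -8  [given at root]
2. n1.tag = 23  [23]
3. n2.pre = true  [S.tag > 22]
4. n2.wid = -3  [S.tag - 26]
5. n3.lab = false  [terminal]
6. n2.sig = "kr"  ["kr"]
7. n2.fin = 21  [B.wid + 24]
8. n4.lab = true  [terminal]
9. n5.off = "kn"  [terminal]
10. n1.live = 22  [B.fin * 2 - 20]
11. n1.fin = true  [S.tag > 22]
12. n0.live = 20  [S₁.live * -1 + 42]
13. n0.fin = true  [true]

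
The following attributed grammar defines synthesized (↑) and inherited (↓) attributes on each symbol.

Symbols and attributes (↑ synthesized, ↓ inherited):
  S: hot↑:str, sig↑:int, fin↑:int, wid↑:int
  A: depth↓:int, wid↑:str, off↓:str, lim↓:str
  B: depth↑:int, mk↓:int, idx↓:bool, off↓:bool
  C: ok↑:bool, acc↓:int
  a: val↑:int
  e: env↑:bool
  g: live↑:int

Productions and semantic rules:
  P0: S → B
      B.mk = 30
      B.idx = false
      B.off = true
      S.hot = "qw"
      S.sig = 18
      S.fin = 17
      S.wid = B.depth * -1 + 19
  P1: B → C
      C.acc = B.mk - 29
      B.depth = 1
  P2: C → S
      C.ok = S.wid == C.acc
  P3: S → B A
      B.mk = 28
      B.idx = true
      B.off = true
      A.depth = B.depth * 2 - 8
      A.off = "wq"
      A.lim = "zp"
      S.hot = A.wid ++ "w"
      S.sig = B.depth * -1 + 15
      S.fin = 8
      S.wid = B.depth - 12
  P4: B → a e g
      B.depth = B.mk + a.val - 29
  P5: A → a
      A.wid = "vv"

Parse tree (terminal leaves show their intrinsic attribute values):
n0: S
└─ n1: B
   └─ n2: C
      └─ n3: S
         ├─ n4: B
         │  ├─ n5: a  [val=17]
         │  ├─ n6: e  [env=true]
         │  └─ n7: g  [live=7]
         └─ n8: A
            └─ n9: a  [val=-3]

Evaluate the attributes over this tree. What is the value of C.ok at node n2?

1. n1.mk = 30  [30]
2. n1.idx = false  [false]
3. n1.off = true  [true]
4. n2.acc = 1  [B.mk - 29]
5. n4.mk = 28  [28]
6. n4.idx = true  [true]
7. n4.off = true  [true]
8. n5.val = 17  [terminal]
9. n6.env = true  [terminal]
10. n7.live = 7  [terminal]
11. n4.depth = 16  [B.mk + a.val - 29]
12. n8.depth = 24  [B.depth * 2 - 8]
13. n8.off = "wq"  ["wq"]
14. n8.lim = "zp"  ["zp"]
15. n9.val = -3  [terminal]
16. n8.wid = "vv"  ["vv"]
17. n3.hot = "vvw"  [A.wid ++ "w"]
18. n3.sig = -1  [B.depth * -1 + 15]
19. n3.fin = 8  [8]
20. n3.wid = 4  [B.depth - 12]
21. n2.ok = false  [S.wid == C.acc]
22. n1.depth = 1  [1]
23. n0.hot = "qw"  ["qw"]
24. n0.sig = 18  [18]
25. n0.fin = 17  [17]
26. n0.wid = 18  [B.depth * -1 + 19]

false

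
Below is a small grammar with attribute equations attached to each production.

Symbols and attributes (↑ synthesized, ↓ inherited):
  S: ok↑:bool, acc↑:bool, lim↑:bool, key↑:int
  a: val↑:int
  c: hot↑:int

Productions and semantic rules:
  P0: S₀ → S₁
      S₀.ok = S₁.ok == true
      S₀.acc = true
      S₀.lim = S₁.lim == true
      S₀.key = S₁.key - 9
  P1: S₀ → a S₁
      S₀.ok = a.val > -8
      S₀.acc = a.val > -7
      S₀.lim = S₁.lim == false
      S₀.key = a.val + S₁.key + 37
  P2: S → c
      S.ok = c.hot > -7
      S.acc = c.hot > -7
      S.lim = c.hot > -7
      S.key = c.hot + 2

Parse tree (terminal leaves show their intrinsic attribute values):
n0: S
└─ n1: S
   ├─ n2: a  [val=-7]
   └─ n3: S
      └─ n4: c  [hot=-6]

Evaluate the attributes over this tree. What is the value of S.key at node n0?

1. n2.val = -7  [terminal]
2. n4.hot = -6  [terminal]
3. n3.ok = true  [c.hot > -7]
4. n3.acc = true  [c.hot > -7]
5. n3.lim = true  [c.hot > -7]
6. n3.key = -4  [c.hot + 2]
7. n1.ok = true  [a.val > -8]
8. n1.acc = false  [a.val > -7]
9. n1.lim = false  [S₁.lim == false]
10. n1.key = 26  [a.val + S₁.key + 37]
11. n0.ok = true  [S₁.ok == true]
12. n0.acc = true  [true]
13. n0.lim = false  [S₁.lim == true]
14. n0.key = 17  [S₁.key - 9]

17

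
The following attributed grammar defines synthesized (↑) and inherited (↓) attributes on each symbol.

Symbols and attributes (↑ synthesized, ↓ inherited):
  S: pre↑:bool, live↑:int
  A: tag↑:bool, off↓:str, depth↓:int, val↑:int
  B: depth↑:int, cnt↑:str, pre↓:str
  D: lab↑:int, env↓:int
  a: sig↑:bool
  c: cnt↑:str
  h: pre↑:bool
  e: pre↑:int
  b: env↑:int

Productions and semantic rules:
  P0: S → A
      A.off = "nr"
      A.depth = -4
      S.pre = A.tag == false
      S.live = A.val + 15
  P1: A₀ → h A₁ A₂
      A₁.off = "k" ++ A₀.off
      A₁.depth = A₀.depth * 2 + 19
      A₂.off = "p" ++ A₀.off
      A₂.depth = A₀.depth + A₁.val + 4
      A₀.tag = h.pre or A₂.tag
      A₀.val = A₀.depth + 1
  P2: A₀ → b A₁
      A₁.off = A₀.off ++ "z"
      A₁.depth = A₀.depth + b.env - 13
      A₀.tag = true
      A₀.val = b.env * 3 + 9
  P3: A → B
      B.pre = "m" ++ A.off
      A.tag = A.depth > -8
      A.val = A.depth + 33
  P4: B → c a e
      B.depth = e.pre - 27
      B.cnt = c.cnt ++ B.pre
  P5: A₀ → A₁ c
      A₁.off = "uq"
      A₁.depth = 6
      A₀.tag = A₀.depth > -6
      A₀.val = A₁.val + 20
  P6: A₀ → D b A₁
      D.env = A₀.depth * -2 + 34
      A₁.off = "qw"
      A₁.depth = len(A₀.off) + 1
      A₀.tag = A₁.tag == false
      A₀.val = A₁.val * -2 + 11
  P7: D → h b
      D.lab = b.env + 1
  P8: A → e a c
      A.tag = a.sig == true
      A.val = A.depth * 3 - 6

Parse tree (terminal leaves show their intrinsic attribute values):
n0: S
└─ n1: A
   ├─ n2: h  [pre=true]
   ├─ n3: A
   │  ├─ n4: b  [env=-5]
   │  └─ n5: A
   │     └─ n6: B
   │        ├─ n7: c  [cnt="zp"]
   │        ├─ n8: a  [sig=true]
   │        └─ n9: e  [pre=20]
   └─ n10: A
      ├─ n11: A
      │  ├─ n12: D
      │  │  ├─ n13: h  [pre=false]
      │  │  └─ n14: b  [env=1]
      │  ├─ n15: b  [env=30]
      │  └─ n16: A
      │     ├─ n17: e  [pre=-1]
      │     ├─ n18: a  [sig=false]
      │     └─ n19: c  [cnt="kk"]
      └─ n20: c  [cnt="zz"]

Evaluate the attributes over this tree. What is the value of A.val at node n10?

25

1. n1.off = "nr"  ["nr"]
2. n1.depth = -4  [-4]
3. n2.pre = true  [terminal]
4. n3.off = "knr"  ["k" ++ A₀.off]
5. n3.depth = 11  [A₀.depth * 2 + 19]
6. n4.env = -5  [terminal]
7. n5.off = "knrz"  [A₀.off ++ "z"]
8. n5.depth = -7  [A₀.depth + b.env - 13]
9. n6.pre = "mknrz"  ["m" ++ A.off]
10. n7.cnt = "zp"  [terminal]
11. n8.sig = true  [terminal]
12. n9.pre = 20  [terminal]
13. n6.depth = -7  [e.pre - 27]
14. n6.cnt = "zpmknrz"  [c.cnt ++ B.pre]
15. n5.tag = true  [A.depth > -8]
16. n5.val = 26  [A.depth + 33]
17. n3.tag = true  [true]
18. n3.val = -6  [b.env * 3 + 9]
19. n10.off = "pnr"  ["p" ++ A₀.off]
20. n10.depth = -6  [A₀.depth + A₁.val + 4]
21. n11.off = "uq"  ["uq"]
22. n11.depth = 6  [6]
23. n12.env = 22  [A₀.depth * -2 + 34]
24. n13.pre = false  [terminal]
25. n14.env = 1  [terminal]
26. n12.lab = 2  [b.env + 1]
27. n15.env = 30  [terminal]
28. n16.off = "qw"  ["qw"]
29. n16.depth = 3  [len(A₀.off) + 1]
30. n17.pre = -1  [terminal]
31. n18.sig = false  [terminal]
32. n19.cnt = "kk"  [terminal]
33. n16.tag = false  [a.sig == true]
34. n16.val = 3  [A.depth * 3 - 6]
35. n11.tag = true  [A₁.tag == false]
36. n11.val = 5  [A₁.val * -2 + 11]
37. n20.cnt = "zz"  [terminal]
38. n10.tag = false  [A₀.depth > -6]
39. n10.val = 25  [A₁.val + 20]
40. n1.tag = true  [h.pre or A₂.tag]
41. n1.val = -3  [A₀.depth + 1]
42. n0.pre = false  [A.tag == false]
43. n0.live = 12  [A.val + 15]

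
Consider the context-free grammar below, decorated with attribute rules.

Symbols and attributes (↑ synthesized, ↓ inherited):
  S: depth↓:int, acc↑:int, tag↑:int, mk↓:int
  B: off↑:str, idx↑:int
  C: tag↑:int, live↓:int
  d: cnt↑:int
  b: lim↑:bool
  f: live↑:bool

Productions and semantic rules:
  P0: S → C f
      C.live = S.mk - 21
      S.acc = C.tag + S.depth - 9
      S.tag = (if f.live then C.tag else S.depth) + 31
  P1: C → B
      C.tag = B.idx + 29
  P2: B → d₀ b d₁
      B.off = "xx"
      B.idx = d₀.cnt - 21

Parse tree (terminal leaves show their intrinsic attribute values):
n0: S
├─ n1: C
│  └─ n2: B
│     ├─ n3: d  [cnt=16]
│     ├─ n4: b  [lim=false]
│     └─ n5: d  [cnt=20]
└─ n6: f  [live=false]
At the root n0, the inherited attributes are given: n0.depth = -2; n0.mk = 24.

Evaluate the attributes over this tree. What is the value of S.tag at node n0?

29

1. n0.depth = -2  [given at root]
2. n0.mk = 24  [given at root]
3. n1.live = 3  [S.mk - 21]
4. n3.cnt = 16  [terminal]
5. n4.lim = false  [terminal]
6. n5.cnt = 20  [terminal]
7. n2.off = "xx"  ["xx"]
8. n2.idx = -5  [d₀.cnt - 21]
9. n1.tag = 24  [B.idx + 29]
10. n6.live = false  [terminal]
11. n0.acc = 13  [C.tag + S.depth - 9]
12. n0.tag = 29  [(if f.live then C.tag else S.depth) + 31]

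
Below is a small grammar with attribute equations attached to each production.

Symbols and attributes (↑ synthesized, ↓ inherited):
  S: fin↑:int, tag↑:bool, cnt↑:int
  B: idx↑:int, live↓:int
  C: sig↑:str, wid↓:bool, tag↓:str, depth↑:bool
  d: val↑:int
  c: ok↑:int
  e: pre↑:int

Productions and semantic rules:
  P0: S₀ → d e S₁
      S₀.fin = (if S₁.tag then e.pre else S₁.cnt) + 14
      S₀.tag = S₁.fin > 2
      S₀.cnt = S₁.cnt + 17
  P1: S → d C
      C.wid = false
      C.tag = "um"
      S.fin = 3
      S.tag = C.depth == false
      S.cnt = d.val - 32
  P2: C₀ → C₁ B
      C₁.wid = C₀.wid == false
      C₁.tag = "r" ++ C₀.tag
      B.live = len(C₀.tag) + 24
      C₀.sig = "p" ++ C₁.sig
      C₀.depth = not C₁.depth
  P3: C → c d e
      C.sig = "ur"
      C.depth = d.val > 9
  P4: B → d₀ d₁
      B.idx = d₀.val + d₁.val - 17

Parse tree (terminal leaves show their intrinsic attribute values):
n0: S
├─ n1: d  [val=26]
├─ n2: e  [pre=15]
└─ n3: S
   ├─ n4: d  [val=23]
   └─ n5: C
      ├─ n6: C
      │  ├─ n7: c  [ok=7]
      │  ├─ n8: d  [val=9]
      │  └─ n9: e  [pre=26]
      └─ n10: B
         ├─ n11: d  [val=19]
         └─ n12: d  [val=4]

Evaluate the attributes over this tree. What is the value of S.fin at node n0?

1. n1.val = 26  [terminal]
2. n2.pre = 15  [terminal]
3. n4.val = 23  [terminal]
4. n5.wid = false  [false]
5. n5.tag = "um"  ["um"]
6. n6.wid = true  [C₀.wid == false]
7. n6.tag = "rum"  ["r" ++ C₀.tag]
8. n7.ok = 7  [terminal]
9. n8.val = 9  [terminal]
10. n9.pre = 26  [terminal]
11. n6.sig = "ur"  ["ur"]
12. n6.depth = false  [d.val > 9]
13. n10.live = 26  [len(C₀.tag) + 24]
14. n11.val = 19  [terminal]
15. n12.val = 4  [terminal]
16. n10.idx = 6  [d₀.val + d₁.val - 17]
17. n5.sig = "pur"  ["p" ++ C₁.sig]
18. n5.depth = true  [not C₁.depth]
19. n3.fin = 3  [3]
20. n3.tag = false  [C.depth == false]
21. n3.cnt = -9  [d.val - 32]
22. n0.fin = 5  [(if S₁.tag then e.pre else S₁.cnt) + 14]
23. n0.tag = true  [S₁.fin > 2]
24. n0.cnt = 8  [S₁.cnt + 17]

5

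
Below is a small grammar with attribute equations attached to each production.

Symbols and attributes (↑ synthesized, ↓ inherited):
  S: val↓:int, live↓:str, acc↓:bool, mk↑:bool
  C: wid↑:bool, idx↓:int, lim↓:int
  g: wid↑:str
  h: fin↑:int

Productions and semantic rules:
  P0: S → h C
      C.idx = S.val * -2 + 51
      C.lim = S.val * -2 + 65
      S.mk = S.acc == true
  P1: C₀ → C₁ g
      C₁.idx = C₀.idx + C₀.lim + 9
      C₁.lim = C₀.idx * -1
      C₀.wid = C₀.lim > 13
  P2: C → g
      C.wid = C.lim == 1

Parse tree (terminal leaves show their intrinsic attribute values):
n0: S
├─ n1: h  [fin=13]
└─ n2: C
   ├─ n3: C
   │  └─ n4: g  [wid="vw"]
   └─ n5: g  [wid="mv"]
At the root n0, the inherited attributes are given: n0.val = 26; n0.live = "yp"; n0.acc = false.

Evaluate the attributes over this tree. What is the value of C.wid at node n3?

1. n0.val = 26  [given at root]
2. n0.live = "yp"  [given at root]
3. n0.acc = false  [given at root]
4. n1.fin = 13  [terminal]
5. n2.idx = -1  [S.val * -2 + 51]
6. n2.lim = 13  [S.val * -2 + 65]
7. n3.idx = 21  [C₀.idx + C₀.lim + 9]
8. n3.lim = 1  [C₀.idx * -1]
9. n4.wid = "vw"  [terminal]
10. n3.wid = true  [C.lim == 1]
11. n5.wid = "mv"  [terminal]
12. n2.wid = false  [C₀.lim > 13]
13. n0.mk = false  [S.acc == true]

true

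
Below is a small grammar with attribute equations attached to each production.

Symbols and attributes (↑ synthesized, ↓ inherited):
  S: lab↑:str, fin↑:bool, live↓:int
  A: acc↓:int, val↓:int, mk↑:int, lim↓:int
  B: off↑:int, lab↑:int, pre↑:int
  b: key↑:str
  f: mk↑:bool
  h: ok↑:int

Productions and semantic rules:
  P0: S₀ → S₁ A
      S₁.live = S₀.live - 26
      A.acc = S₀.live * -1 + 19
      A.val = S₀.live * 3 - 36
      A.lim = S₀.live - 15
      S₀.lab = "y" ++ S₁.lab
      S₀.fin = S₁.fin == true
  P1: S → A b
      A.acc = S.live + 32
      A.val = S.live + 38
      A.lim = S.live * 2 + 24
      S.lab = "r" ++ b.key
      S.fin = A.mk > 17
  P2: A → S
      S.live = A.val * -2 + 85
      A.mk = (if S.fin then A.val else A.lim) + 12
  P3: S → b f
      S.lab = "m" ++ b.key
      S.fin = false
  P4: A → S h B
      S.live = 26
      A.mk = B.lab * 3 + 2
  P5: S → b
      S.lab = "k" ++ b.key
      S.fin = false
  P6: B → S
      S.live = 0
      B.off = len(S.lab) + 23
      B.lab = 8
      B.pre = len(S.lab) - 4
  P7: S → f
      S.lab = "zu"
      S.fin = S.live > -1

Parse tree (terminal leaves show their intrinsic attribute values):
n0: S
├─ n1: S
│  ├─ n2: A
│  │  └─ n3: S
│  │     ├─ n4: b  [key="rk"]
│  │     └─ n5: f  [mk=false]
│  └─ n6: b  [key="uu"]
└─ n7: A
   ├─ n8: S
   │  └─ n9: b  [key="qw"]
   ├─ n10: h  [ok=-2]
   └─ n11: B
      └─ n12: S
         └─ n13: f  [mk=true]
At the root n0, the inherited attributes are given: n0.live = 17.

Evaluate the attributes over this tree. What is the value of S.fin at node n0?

true

1. n0.live = 17  [given at root]
2. n1.live = -9  [S₀.live - 26]
3. n2.acc = 23  [S.live + 32]
4. n2.val = 29  [S.live + 38]
5. n2.lim = 6  [S.live * 2 + 24]
6. n3.live = 27  [A.val * -2 + 85]
7. n4.key = "rk"  [terminal]
8. n5.mk = false  [terminal]
9. n3.lab = "mrk"  ["m" ++ b.key]
10. n3.fin = false  [false]
11. n2.mk = 18  [(if S.fin then A.val else A.lim) + 12]
12. n6.key = "uu"  [terminal]
13. n1.lab = "ruu"  ["r" ++ b.key]
14. n1.fin = true  [A.mk > 17]
15. n7.acc = 2  [S₀.live * -1 + 19]
16. n7.val = 15  [S₀.live * 3 - 36]
17. n7.lim = 2  [S₀.live - 15]
18. n8.live = 26  [26]
19. n9.key = "qw"  [terminal]
20. n8.lab = "kqw"  ["k" ++ b.key]
21. n8.fin = false  [false]
22. n10.ok = -2  [terminal]
23. n12.live = 0  [0]
24. n13.mk = true  [terminal]
25. n12.lab = "zu"  ["zu"]
26. n12.fin = true  [S.live > -1]
27. n11.off = 25  [len(S.lab) + 23]
28. n11.lab = 8  [8]
29. n11.pre = -2  [len(S.lab) - 4]
30. n7.mk = 26  [B.lab * 3 + 2]
31. n0.lab = "yruu"  ["y" ++ S₁.lab]
32. n0.fin = true  [S₁.fin == true]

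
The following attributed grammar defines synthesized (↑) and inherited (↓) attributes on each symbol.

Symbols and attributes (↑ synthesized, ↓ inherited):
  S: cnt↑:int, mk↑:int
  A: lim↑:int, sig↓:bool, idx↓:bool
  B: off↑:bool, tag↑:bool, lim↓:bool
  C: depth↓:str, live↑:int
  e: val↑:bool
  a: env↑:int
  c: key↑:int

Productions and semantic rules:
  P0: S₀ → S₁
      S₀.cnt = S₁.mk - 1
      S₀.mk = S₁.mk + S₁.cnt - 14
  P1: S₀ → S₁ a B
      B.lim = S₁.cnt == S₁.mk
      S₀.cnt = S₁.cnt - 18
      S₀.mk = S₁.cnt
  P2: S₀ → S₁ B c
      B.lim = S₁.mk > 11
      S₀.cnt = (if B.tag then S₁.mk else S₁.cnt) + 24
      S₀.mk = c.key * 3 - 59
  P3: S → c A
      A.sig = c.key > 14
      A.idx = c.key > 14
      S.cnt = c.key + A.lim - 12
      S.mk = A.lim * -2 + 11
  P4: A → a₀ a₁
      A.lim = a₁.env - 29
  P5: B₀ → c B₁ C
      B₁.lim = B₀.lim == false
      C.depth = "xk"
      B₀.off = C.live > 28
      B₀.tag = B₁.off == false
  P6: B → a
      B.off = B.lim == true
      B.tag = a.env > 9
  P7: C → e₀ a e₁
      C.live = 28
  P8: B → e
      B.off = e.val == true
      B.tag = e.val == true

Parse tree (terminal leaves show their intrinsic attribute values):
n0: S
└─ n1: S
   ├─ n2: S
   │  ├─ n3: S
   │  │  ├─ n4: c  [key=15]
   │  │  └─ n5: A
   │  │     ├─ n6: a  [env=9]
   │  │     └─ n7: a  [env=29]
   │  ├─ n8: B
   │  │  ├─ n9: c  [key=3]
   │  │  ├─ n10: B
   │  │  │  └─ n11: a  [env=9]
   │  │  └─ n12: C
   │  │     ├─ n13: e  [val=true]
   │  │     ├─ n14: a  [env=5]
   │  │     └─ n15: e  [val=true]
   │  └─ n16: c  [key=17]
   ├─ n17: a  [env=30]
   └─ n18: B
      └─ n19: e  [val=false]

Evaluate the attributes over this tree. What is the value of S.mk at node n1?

27

1. n4.key = 15  [terminal]
2. n5.sig = true  [c.key > 14]
3. n5.idx = true  [c.key > 14]
4. n6.env = 9  [terminal]
5. n7.env = 29  [terminal]
6. n5.lim = 0  [a₁.env - 29]
7. n3.cnt = 3  [c.key + A.lim - 12]
8. n3.mk = 11  [A.lim * -2 + 11]
9. n8.lim = false  [S₁.mk > 11]
10. n9.key = 3  [terminal]
11. n10.lim = true  [B₀.lim == false]
12. n11.env = 9  [terminal]
13. n10.off = true  [B.lim == true]
14. n10.tag = false  [a.env > 9]
15. n12.depth = "xk"  ["xk"]
16. n13.val = true  [terminal]
17. n14.env = 5  [terminal]
18. n15.val = true  [terminal]
19. n12.live = 28  [28]
20. n8.off = false  [C.live > 28]
21. n8.tag = false  [B₁.off == false]
22. n16.key = 17  [terminal]
23. n2.cnt = 27  [(if B.tag then S₁.mk else S₁.cnt) + 24]
24. n2.mk = -8  [c.key * 3 - 59]
25. n17.env = 30  [terminal]
26. n18.lim = false  [S₁.cnt == S₁.mk]
27. n19.val = false  [terminal]
28. n18.off = false  [e.val == true]
29. n18.tag = false  [e.val == true]
30. n1.cnt = 9  [S₁.cnt - 18]
31. n1.mk = 27  [S₁.cnt]
32. n0.cnt = 26  [S₁.mk - 1]
33. n0.mk = 22  [S₁.mk + S₁.cnt - 14]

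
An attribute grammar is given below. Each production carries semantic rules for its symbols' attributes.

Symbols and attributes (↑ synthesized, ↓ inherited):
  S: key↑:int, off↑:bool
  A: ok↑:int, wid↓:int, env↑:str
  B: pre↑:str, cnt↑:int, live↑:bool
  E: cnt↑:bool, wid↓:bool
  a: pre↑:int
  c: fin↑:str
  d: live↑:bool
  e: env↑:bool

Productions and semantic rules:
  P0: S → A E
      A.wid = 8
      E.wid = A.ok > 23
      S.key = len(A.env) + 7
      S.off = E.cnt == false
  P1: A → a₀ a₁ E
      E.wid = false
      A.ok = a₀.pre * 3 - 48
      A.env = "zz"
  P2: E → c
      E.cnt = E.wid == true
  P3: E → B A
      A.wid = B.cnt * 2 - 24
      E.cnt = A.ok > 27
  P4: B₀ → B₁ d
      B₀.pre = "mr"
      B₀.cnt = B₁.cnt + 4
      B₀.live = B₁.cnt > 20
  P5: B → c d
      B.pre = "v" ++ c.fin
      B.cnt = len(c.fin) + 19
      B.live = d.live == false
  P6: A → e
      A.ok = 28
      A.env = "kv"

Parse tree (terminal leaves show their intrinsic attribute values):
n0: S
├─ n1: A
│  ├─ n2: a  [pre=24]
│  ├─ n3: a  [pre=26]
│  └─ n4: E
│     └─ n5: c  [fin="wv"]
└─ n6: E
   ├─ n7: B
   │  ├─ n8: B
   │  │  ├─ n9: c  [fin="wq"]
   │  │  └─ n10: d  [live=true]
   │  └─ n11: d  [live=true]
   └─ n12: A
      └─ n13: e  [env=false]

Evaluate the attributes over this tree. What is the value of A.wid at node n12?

26

1. n1.wid = 8  [8]
2. n2.pre = 24  [terminal]
3. n3.pre = 26  [terminal]
4. n4.wid = false  [false]
5. n5.fin = "wv"  [terminal]
6. n4.cnt = false  [E.wid == true]
7. n1.ok = 24  [a₀.pre * 3 - 48]
8. n1.env = "zz"  ["zz"]
9. n6.wid = true  [A.ok > 23]
10. n9.fin = "wq"  [terminal]
11. n10.live = true  [terminal]
12. n8.pre = "vwq"  ["v" ++ c.fin]
13. n8.cnt = 21  [len(c.fin) + 19]
14. n8.live = false  [d.live == false]
15. n11.live = true  [terminal]
16. n7.pre = "mr"  ["mr"]
17. n7.cnt = 25  [B₁.cnt + 4]
18. n7.live = true  [B₁.cnt > 20]
19. n12.wid = 26  [B.cnt * 2 - 24]
20. n13.env = false  [terminal]
21. n12.ok = 28  [28]
22. n12.env = "kv"  ["kv"]
23. n6.cnt = true  [A.ok > 27]
24. n0.key = 9  [len(A.env) + 7]
25. n0.off = false  [E.cnt == false]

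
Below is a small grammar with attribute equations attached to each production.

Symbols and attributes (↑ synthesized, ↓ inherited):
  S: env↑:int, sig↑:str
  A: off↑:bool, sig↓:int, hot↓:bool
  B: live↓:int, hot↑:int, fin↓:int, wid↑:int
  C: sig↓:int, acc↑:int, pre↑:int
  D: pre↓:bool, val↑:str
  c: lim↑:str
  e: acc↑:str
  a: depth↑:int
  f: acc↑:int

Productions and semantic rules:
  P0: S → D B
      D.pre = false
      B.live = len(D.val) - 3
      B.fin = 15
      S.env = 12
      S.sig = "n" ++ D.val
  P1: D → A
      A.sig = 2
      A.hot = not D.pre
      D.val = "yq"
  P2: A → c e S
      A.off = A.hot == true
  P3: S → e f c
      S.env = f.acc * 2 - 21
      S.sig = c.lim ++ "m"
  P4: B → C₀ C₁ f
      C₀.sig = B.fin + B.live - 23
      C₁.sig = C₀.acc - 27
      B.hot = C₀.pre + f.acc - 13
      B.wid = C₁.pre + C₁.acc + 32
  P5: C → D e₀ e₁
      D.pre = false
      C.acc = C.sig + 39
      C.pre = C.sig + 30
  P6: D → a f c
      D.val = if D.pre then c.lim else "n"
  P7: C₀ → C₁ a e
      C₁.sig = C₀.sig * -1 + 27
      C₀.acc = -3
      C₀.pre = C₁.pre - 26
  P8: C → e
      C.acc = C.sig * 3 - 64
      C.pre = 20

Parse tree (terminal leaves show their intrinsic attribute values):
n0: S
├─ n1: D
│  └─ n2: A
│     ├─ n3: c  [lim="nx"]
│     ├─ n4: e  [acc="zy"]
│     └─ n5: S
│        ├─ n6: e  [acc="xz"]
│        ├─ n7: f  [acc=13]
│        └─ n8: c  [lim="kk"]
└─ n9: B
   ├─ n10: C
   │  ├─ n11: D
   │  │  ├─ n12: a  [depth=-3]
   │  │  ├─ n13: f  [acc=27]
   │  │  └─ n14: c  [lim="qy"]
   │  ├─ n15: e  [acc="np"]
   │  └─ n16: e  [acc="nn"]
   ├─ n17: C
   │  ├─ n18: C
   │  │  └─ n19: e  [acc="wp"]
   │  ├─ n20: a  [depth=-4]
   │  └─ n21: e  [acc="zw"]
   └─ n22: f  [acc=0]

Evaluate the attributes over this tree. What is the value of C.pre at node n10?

21

1. n1.pre = false  [false]
2. n2.sig = 2  [2]
3. n2.hot = true  [not D.pre]
4. n3.lim = "nx"  [terminal]
5. n4.acc = "zy"  [terminal]
6. n6.acc = "xz"  [terminal]
7. n7.acc = 13  [terminal]
8. n8.lim = "kk"  [terminal]
9. n5.env = 5  [f.acc * 2 - 21]
10. n5.sig = "kkm"  [c.lim ++ "m"]
11. n2.off = true  [A.hot == true]
12. n1.val = "yq"  ["yq"]
13. n9.live = -1  [len(D.val) - 3]
14. n9.fin = 15  [15]
15. n10.sig = -9  [B.fin + B.live - 23]
16. n11.pre = false  [false]
17. n12.depth = -3  [terminal]
18. n13.acc = 27  [terminal]
19. n14.lim = "qy"  [terminal]
20. n11.val = "n"  [if D.pre then c.lim else "n"]
21. n15.acc = "np"  [terminal]
22. n16.acc = "nn"  [terminal]
23. n10.acc = 30  [C.sig + 39]
24. n10.pre = 21  [C.sig + 30]
25. n17.sig = 3  [C₀.acc - 27]
26. n18.sig = 24  [C₀.sig * -1 + 27]
27. n19.acc = "wp"  [terminal]
28. n18.acc = 8  [C.sig * 3 - 64]
29. n18.pre = 20  [20]
30. n20.depth = -4  [terminal]
31. n21.acc = "zw"  [terminal]
32. n17.acc = -3  [-3]
33. n17.pre = -6  [C₁.pre - 26]
34. n22.acc = 0  [terminal]
35. n9.hot = 8  [C₀.pre + f.acc - 13]
36. n9.wid = 23  [C₁.pre + C₁.acc + 32]
37. n0.env = 12  [12]
38. n0.sig = "nyq"  ["n" ++ D.val]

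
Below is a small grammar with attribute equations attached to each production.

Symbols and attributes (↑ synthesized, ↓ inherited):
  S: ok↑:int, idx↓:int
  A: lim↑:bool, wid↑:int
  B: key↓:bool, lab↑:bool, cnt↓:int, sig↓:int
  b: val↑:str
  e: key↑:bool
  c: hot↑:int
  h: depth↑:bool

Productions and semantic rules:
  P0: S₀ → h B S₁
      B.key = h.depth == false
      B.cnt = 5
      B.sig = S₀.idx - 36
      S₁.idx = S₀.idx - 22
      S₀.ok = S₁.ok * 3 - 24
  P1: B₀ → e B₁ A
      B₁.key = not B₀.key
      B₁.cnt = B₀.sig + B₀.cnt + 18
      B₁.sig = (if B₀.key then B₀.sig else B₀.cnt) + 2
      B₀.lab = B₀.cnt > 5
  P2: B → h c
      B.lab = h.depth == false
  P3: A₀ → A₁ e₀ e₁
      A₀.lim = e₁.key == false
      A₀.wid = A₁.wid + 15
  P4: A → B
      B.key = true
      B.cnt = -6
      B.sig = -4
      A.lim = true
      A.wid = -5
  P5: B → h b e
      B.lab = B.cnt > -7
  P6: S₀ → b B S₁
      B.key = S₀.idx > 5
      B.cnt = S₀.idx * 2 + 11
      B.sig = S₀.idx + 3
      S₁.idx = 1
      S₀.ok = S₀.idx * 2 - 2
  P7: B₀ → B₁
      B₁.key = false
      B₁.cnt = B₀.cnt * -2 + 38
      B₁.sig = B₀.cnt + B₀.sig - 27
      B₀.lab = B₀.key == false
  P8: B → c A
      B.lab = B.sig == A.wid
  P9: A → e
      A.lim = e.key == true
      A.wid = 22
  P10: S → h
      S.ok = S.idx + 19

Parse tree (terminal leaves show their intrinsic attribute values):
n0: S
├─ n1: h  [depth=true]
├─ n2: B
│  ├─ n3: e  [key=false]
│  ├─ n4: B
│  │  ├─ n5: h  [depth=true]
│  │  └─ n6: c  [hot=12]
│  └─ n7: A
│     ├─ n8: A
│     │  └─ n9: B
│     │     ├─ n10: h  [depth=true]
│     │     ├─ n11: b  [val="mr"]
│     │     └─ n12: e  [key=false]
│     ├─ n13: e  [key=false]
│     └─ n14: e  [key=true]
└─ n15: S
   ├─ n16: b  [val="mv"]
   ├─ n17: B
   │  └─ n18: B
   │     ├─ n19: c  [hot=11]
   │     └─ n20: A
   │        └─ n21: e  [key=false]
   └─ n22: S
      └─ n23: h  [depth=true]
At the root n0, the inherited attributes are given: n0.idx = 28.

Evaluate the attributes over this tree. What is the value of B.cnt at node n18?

-8

1. n0.idx = 28  [given at root]
2. n1.depth = true  [terminal]
3. n2.key = false  [h.depth == false]
4. n2.cnt = 5  [5]
5. n2.sig = -8  [S₀.idx - 36]
6. n3.key = false  [terminal]
7. n4.key = true  [not B₀.key]
8. n4.cnt = 15  [B₀.sig + B₀.cnt + 18]
9. n4.sig = 7  [(if B₀.key then B₀.sig else B₀.cnt) + 2]
10. n5.depth = true  [terminal]
11. n6.hot = 12  [terminal]
12. n4.lab = false  [h.depth == false]
13. n9.key = true  [true]
14. n9.cnt = -6  [-6]
15. n9.sig = -4  [-4]
16. n10.depth = true  [terminal]
17. n11.val = "mr"  [terminal]
18. n12.key = false  [terminal]
19. n9.lab = true  [B.cnt > -7]
20. n8.lim = true  [true]
21. n8.wid = -5  [-5]
22. n13.key = false  [terminal]
23. n14.key = true  [terminal]
24. n7.lim = false  [e₁.key == false]
25. n7.wid = 10  [A₁.wid + 15]
26. n2.lab = false  [B₀.cnt > 5]
27. n15.idx = 6  [S₀.idx - 22]
28. n16.val = "mv"  [terminal]
29. n17.key = true  [S₀.idx > 5]
30. n17.cnt = 23  [S₀.idx * 2 + 11]
31. n17.sig = 9  [S₀.idx + 3]
32. n18.key = false  [false]
33. n18.cnt = -8  [B₀.cnt * -2 + 38]
34. n18.sig = 5  [B₀.cnt + B₀.sig - 27]
35. n19.hot = 11  [terminal]
36. n21.key = false  [terminal]
37. n20.lim = false  [e.key == true]
38. n20.wid = 22  [22]
39. n18.lab = false  [B.sig == A.wid]
40. n17.lab = false  [B₀.key == false]
41. n22.idx = 1  [1]
42. n23.depth = true  [terminal]
43. n22.ok = 20  [S.idx + 19]
44. n15.ok = 10  [S₀.idx * 2 - 2]
45. n0.ok = 6  [S₁.ok * 3 - 24]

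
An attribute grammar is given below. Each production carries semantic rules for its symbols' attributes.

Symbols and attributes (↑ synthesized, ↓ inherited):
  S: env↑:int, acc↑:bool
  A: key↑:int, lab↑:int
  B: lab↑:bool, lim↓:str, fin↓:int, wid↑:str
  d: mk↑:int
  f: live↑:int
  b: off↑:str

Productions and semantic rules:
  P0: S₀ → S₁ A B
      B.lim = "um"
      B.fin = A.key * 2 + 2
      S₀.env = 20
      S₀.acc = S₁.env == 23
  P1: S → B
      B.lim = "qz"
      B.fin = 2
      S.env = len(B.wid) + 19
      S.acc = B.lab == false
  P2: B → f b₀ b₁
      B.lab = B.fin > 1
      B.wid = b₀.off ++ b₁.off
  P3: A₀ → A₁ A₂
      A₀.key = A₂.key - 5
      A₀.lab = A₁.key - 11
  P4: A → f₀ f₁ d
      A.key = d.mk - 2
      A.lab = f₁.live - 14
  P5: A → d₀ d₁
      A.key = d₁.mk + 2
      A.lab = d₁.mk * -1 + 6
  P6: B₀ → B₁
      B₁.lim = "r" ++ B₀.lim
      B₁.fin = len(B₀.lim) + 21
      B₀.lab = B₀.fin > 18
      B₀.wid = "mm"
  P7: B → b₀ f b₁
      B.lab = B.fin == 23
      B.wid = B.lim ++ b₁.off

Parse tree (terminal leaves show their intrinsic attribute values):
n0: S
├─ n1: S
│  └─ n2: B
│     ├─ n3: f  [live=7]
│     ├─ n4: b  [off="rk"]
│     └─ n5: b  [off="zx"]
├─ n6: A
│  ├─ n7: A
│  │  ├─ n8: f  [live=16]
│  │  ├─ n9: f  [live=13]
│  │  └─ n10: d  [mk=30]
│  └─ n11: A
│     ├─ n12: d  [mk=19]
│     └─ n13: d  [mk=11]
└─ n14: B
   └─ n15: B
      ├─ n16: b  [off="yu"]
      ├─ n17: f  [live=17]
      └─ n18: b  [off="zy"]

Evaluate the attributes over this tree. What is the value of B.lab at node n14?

1. n2.lim = "qz"  ["qz"]
2. n2.fin = 2  [2]
3. n3.live = 7  [terminal]
4. n4.off = "rk"  [terminal]
5. n5.off = "zx"  [terminal]
6. n2.lab = true  [B.fin > 1]
7. n2.wid = "rkzx"  [b₀.off ++ b₁.off]
8. n1.env = 23  [len(B.wid) + 19]
9. n1.acc = false  [B.lab == false]
10. n8.live = 16  [terminal]
11. n9.live = 13  [terminal]
12. n10.mk = 30  [terminal]
13. n7.key = 28  [d.mk - 2]
14. n7.lab = -1  [f₁.live - 14]
15. n12.mk = 19  [terminal]
16. n13.mk = 11  [terminal]
17. n11.key = 13  [d₁.mk + 2]
18. n11.lab = -5  [d₁.mk * -1 + 6]
19. n6.key = 8  [A₂.key - 5]
20. n6.lab = 17  [A₁.key - 11]
21. n14.lim = "um"  ["um"]
22. n14.fin = 18  [A.key * 2 + 2]
23. n15.lim = "rum"  ["r" ++ B₀.lim]
24. n15.fin = 23  [len(B₀.lim) + 21]
25. n16.off = "yu"  [terminal]
26. n17.live = 17  [terminal]
27. n18.off = "zy"  [terminal]
28. n15.lab = true  [B.fin == 23]
29. n15.wid = "rumzy"  [B.lim ++ b₁.off]
30. n14.lab = false  [B₀.fin > 18]
31. n14.wid = "mm"  ["mm"]
32. n0.env = 20  [20]
33. n0.acc = true  [S₁.env == 23]

false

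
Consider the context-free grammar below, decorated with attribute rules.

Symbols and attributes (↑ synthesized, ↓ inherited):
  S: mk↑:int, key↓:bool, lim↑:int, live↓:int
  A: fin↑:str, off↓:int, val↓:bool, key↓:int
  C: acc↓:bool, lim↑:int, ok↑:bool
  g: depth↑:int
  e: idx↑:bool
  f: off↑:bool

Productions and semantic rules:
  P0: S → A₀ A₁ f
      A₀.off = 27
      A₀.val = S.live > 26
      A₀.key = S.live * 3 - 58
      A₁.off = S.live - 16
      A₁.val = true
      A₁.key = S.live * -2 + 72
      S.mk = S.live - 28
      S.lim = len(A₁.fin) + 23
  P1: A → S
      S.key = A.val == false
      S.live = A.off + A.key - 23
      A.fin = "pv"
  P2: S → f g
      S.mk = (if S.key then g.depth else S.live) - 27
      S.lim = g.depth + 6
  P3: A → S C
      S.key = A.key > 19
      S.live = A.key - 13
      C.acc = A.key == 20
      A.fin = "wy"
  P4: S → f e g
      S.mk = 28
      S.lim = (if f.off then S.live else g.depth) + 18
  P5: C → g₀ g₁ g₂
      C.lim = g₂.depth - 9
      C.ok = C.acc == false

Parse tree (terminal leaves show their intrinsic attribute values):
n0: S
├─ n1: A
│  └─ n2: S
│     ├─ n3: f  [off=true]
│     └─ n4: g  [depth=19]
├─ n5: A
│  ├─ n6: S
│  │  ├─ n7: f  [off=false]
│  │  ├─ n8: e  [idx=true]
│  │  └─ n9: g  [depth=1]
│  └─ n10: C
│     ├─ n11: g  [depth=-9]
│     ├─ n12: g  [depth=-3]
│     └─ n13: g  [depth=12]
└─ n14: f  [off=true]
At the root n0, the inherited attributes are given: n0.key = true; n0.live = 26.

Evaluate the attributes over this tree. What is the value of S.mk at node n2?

-8

1. n0.key = true  [given at root]
2. n0.live = 26  [given at root]
3. n1.off = 27  [27]
4. n1.val = false  [S.live > 26]
5. n1.key = 20  [S.live * 3 - 58]
6. n2.key = true  [A.val == false]
7. n2.live = 24  [A.off + A.key - 23]
8. n3.off = true  [terminal]
9. n4.depth = 19  [terminal]
10. n2.mk = -8  [(if S.key then g.depth else S.live) - 27]
11. n2.lim = 25  [g.depth + 6]
12. n1.fin = "pv"  ["pv"]
13. n5.off = 10  [S.live - 16]
14. n5.val = true  [true]
15. n5.key = 20  [S.live * -2 + 72]
16. n6.key = true  [A.key > 19]
17. n6.live = 7  [A.key - 13]
18. n7.off = false  [terminal]
19. n8.idx = true  [terminal]
20. n9.depth = 1  [terminal]
21. n6.mk = 28  [28]
22. n6.lim = 19  [(if f.off then S.live else g.depth) + 18]
23. n10.acc = true  [A.key == 20]
24. n11.depth = -9  [terminal]
25. n12.depth = -3  [terminal]
26. n13.depth = 12  [terminal]
27. n10.lim = 3  [g₂.depth - 9]
28. n10.ok = false  [C.acc == false]
29. n5.fin = "wy"  ["wy"]
30. n14.off = true  [terminal]
31. n0.mk = -2  [S.live - 28]
32. n0.lim = 25  [len(A₁.fin) + 23]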